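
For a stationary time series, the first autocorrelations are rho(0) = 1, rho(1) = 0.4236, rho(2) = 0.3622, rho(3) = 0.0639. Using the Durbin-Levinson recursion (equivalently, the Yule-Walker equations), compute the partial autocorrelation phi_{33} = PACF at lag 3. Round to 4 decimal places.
\phi_{33} = -0.1920

The PACF at lag k is phi_{kk}, the last component of the solution
to the Yule-Walker system G_k phi = r_k where
  (G_k)_{ij} = rho(|i - j|), (r_k)_i = rho(i), i,j = 1..k.
Equivalently, Durbin-Levinson gives phi_{kk} iteratively:
  phi_{11} = rho(1)
  phi_{kk} = [rho(k) - sum_{j=1..k-1} phi_{k-1,j} rho(k-j)]
            / [1 - sum_{j=1..k-1} phi_{k-1,j} rho(j)],
  phi_{k,j} = phi_{k-1,j} - phi_{kk} phi_{k-1,k-j},  j = 1..k-1.
Step k = 1:
  phi_11 = rho(1) = 0.4236.
Step k = 2:
  phi_22 = [rho(2) - phi_11 rho(1)] / [1 - phi_11 rho(1)] = [0.3622 - (0.4236)(0.4236)] / [1 - (0.4236)(0.4236)]
         = 0.18276304 / 0.82056304 = 0.222729.
  Update: phi_21 = phi_11 - phi_22 phi_11 = 0.4236 - (0.222729)(0.4236) = 0.329252.
Step k = 3:
  phi_33 = [rho(3) - phi_21 rho(2) - phi_22 rho(1)] / [1 - phi_21 rho(1) - phi_22 rho(2)]
    numerator   = 0.0639 - (0.329252)(0.3622) - (0.222729)(0.4236) = -0.14970303
    denominator = 1 - (0.329252)(0.4236) - (0.222729)(0.3622) = 0.77985644
  phi_33 = -0.14970303 / 0.77985644 = -0.192.
Therefore phi_{33} = -0.1920.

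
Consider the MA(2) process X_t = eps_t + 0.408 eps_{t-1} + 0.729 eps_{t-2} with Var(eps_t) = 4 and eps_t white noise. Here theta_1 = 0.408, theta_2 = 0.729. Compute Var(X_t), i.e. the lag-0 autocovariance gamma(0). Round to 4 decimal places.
\gamma(0) = 6.7916

For an MA(q) process X_t = eps_t + sum_i theta_i eps_{t-i} with
Var(eps_t) = sigma^2, the variance is
  gamma(0) = sigma^2 * (1 + sum_i theta_i^2).
  sum_i theta_i^2 = (0.408)^2 + (0.729)^2 = 0.166464 + 0.531441 = 0.697905.
  gamma(0) = 4 * (1 + 0.697905) = 4 * 1.697905 = 6.79162, which rounds to 6.7916.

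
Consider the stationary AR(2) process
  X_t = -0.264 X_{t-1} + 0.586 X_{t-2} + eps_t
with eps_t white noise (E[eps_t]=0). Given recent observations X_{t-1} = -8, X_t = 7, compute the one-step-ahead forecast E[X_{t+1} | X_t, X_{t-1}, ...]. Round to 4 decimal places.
E[X_{t+1} \mid \mathcal F_t] = -6.5360

For an AR(p) model X_t = c + sum_i phi_i X_{t-i} + eps_t, the
one-step-ahead conditional mean is
  E[X_{t+1} | X_t, ...] = c + sum_i phi_i X_{t+1-i}.
Substitute known values:
  E[X_{t+1} | ...] = (-0.264) * (7) + (0.586) * (-8)
                   = -6.5360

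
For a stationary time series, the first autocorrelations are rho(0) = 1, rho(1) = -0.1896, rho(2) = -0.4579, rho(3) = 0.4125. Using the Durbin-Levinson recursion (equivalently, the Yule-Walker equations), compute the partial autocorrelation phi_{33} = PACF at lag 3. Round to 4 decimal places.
\phi_{33} = 0.2589

The PACF at lag k is phi_{kk}, the last component of the solution
to the Yule-Walker system G_k phi = r_k where
  (G_k)_{ij} = rho(|i - j|), (r_k)_i = rho(i), i,j = 1..k.
Equivalently, Durbin-Levinson gives phi_{kk} iteratively:
  phi_{11} = rho(1)
  phi_{kk} = [rho(k) - sum_{j=1..k-1} phi_{k-1,j} rho(k-j)]
            / [1 - sum_{j=1..k-1} phi_{k-1,j} rho(j)],
  phi_{k,j} = phi_{k-1,j} - phi_{kk} phi_{k-1,k-j},  j = 1..k-1.
Step k = 1:
  phi_11 = rho(1) = -0.1896.
Step k = 2:
  phi_22 = [rho(2) - phi_11 rho(1)] / [1 - phi_11 rho(1)] = [-0.4579 - (-0.1896)(-0.1896)] / [1 - (-0.1896)(-0.1896)]
         = -0.49384816 / 0.96405184 = -0.512263.
  Update: phi_21 = phi_11 - phi_22 phi_11 = -0.1896 - (-0.512263)(-0.1896) = -0.286725.
Step k = 3:
  phi_33 = [rho(3) - phi_21 rho(2) - phi_22 rho(1)] / [1 - phi_21 rho(1) - phi_22 rho(2)]
    numerator   = 0.4125 - (-0.286725)(-0.4579) - (-0.512263)(-0.1896) = 0.18408351
    denominator = 1 - (-0.286725)(-0.1896) - (-0.512263)(-0.4579) = 0.71107166
  phi_33 = 0.18408351 / 0.71107166 = 0.2589.
Therefore phi_{33} = 0.2589.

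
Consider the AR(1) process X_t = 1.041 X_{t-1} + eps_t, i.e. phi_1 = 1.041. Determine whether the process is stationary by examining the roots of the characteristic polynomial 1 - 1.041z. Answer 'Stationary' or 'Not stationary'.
\text{Not stationary}

The AR(p) characteristic polynomial is P(z) = 1 - 1.041z.
Stationarity requires all roots to lie outside the unit circle, i.e. |z| > 1 for every root.
This is linear in z: 1 + (-1.041) z = 0  =>  z = -1/(-1.041) = 0.960615,  |z| = 0.960615.
Moduli of all roots: 0.9606.
All moduli strictly greater than 1? No.
Verdict: Not stationary.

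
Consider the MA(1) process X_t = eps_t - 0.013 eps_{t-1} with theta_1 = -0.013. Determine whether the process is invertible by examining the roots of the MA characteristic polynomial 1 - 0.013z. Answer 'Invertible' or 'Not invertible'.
\text{Invertible}

The MA(q) characteristic polynomial is P(z) = 1 - 0.013z.
Invertibility requires all roots to lie outside the unit circle, i.e. |z| > 1 for every root.
This is linear in z: 1 + (-0.013) z = 0  =>  z = -1/(-0.013) = 76.923077,  |z| = 76.923077.
Moduli of all roots: 76.9231.
All moduli strictly greater than 1? Yes.
Verdict: Invertible.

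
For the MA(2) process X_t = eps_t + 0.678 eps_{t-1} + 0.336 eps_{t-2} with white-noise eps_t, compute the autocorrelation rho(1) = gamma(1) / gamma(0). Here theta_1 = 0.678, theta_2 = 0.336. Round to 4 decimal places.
\rho(1) = 0.5760

For an MA(q) process with theta_0 = 1, the autocovariance is
  gamma(k) = sigma^2 * sum_{i=0..q-k} theta_i * theta_{i+k},
and rho(k) = gamma(k) / gamma(0). Sigma^2 cancels.
  numerator   = (1)*(0.678) + (0.678)*(0.336) = 0.905808.
  denominator = (1)^2 + (0.678)^2 + (0.336)^2 = 1.57258.
  rho(1) = 0.905808 / 1.57258 = 0.5760.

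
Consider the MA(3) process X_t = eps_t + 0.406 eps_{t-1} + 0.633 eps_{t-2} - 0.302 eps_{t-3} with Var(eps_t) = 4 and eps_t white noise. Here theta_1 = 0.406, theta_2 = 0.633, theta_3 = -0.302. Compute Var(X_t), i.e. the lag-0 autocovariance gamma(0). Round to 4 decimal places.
\gamma(0) = 6.6269

For an MA(q) process X_t = eps_t + sum_i theta_i eps_{t-i} with
Var(eps_t) = sigma^2, the variance is
  gamma(0) = sigma^2 * (1 + sum_i theta_i^2).
  sum_i theta_i^2 = (0.406)^2 + (0.633)^2 + (-0.302)^2 = 0.164836 + 0.400689 + 0.091204 = 0.656729.
  gamma(0) = 4 * (1 + 0.656729) = 4 * 1.656729 = 6.626916, which rounds to 6.6269.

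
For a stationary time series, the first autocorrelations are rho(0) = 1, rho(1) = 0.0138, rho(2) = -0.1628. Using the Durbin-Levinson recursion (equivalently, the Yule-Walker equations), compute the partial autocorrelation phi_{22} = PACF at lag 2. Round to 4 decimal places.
\phi_{22} = -0.1630

The PACF at lag k is phi_{kk}, the last component of the solution
to the Yule-Walker system G_k phi = r_k where
  (G_k)_{ij} = rho(|i - j|), (r_k)_i = rho(i), i,j = 1..k.
Equivalently, Durbin-Levinson gives phi_{kk} iteratively:
  phi_{11} = rho(1)
  phi_{kk} = [rho(k) - sum_{j=1..k-1} phi_{k-1,j} rho(k-j)]
            / [1 - sum_{j=1..k-1} phi_{k-1,j} rho(j)],
  phi_{k,j} = phi_{k-1,j} - phi_{kk} phi_{k-1,k-j},  j = 1..k-1.
Step k = 1:
  phi_11 = rho(1) = 0.0138.
Step k = 2:
  phi_22 = [rho(2) - phi_11 rho(1)] / [1 - phi_11 rho(1)] = [-0.1628 - (0.0138)(0.0138)] / [1 - (0.0138)(0.0138)]
         = -0.16299044 / 0.99980956 = -0.163.
Therefore phi_{22} = -0.1630.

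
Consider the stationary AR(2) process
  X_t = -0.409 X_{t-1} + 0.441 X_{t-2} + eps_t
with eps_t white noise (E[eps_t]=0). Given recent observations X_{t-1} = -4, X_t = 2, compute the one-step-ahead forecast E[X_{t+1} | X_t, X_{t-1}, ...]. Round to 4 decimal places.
E[X_{t+1} \mid \mathcal F_t] = -2.5820

For an AR(p) model X_t = c + sum_i phi_i X_{t-i} + eps_t, the
one-step-ahead conditional mean is
  E[X_{t+1} | X_t, ...] = c + sum_i phi_i X_{t+1-i}.
Substitute known values:
  E[X_{t+1} | ...] = (-0.409) * (2) + (0.441) * (-4)
                   = -2.5820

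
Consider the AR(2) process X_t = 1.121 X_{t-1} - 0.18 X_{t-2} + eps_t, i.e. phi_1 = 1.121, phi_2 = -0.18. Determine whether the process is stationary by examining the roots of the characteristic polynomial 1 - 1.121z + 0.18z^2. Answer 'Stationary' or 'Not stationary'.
\text{Stationary}

The AR(p) characteristic polynomial is P(z) = 1 - 1.121z + 0.18z^2.
Stationarity requires all roots to lie outside the unit circle, i.e. |z| > 1 for every root.
Set 1 + (-1.121) z + (0.18) z^2 = 0, i.e. a z^2 + b z + c = 0 with a = 0.18, b = -1.121, c = 1.
Discriminant D = b^2 - 4ac = (-1.121)^2 - 4*(0.18)*1 = 1.256641 - (0.72) = 0.536641.
D >= 0, so the roots are real: z = (-b +/- sqrt(D)) / (2a) = (1.121 +/- 0.732558) / (0.36).
  z_1 = (1.121 + 0.732558) / (0.36) = 5.1488,   |z_1| = 5.1488.
  z_2 = (1.121 - 0.732558) / (0.36) = 1.079,   |z_2| = 1.079.
Moduli of all roots: 5.1488, 1.0790.
All moduli strictly greater than 1? Yes.
Verdict: Stationary.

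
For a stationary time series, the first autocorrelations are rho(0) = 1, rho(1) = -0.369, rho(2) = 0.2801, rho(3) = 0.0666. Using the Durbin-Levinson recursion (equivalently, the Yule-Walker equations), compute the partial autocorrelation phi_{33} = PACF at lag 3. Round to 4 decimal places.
\phi_{33} = 0.2551

The PACF at lag k is phi_{kk}, the last component of the solution
to the Yule-Walker system G_k phi = r_k where
  (G_k)_{ij} = rho(|i - j|), (r_k)_i = rho(i), i,j = 1..k.
Equivalently, Durbin-Levinson gives phi_{kk} iteratively:
  phi_{11} = rho(1)
  phi_{kk} = [rho(k) - sum_{j=1..k-1} phi_{k-1,j} rho(k-j)]
            / [1 - sum_{j=1..k-1} phi_{k-1,j} rho(j)],
  phi_{k,j} = phi_{k-1,j} - phi_{kk} phi_{k-1,k-j},  j = 1..k-1.
Step k = 1:
  phi_11 = rho(1) = -0.369.
Step k = 2:
  phi_22 = [rho(2) - phi_11 rho(1)] / [1 - phi_11 rho(1)] = [0.2801 - (-0.369)(-0.369)] / [1 - (-0.369)(-0.369)]
         = 0.143939 / 0.863839 = 0.166627.
  Update: phi_21 = phi_11 - phi_22 phi_11 = -0.369 - (0.166627)(-0.369) = -0.307515.
Step k = 3:
  phi_33 = [rho(3) - phi_21 rho(2) - phi_22 rho(1)] / [1 - phi_21 rho(1) - phi_22 rho(2)]
    numerator   = 0.0666 - (-0.307515)(0.2801) - (0.166627)(-0.369) = 0.21422024
    denominator = 1 - (-0.307515)(-0.369) - (0.166627)(0.2801) = 0.83985486
  phi_33 = 0.21422024 / 0.83985486 = 0.2551.
Therefore phi_{33} = 0.2551.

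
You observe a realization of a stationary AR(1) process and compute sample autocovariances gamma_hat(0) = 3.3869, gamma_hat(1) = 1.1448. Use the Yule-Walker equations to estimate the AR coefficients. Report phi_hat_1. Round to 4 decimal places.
\hat\phi_{1} = 0.3380

The Yule-Walker equations for an AR(p) process read, in matrix form,
  Gamma_p phi = r_p,   with   (Gamma_p)_{ij} = gamma(|i - j|),
                       (r_p)_i = gamma(i),   i,j = 1..p.
Substitute the sample gammas (Toeplitz matrix and right-hand side of size 1):
  Gamma_p = [[3.3869]]
  r_p     = [1.1448]
With p = 1 this is the single equation gamma(0) phi_1 = gamma(1):
  phi_hat_1 = gamma(1) / gamma(0) = 1.1448 / 3.3869 = 0.3380.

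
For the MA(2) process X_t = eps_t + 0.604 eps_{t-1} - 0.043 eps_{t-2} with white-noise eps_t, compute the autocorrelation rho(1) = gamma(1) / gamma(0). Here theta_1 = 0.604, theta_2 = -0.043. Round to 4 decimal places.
\rho(1) = 0.4229

For an MA(q) process with theta_0 = 1, the autocovariance is
  gamma(k) = sigma^2 * sum_{i=0..q-k} theta_i * theta_{i+k},
and rho(k) = gamma(k) / gamma(0). Sigma^2 cancels.
  numerator   = (1)*(0.604) + (0.604)*(-0.043) = 0.578028.
  denominator = (1)^2 + (0.604)^2 + (-0.043)^2 = 1.366665.
  rho(1) = 0.578028 / 1.366665 = 0.4229.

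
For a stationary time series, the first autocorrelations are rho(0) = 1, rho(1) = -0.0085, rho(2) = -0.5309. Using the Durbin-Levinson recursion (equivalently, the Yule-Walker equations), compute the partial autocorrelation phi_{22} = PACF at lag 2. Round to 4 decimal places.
\phi_{22} = -0.5310

The PACF at lag k is phi_{kk}, the last component of the solution
to the Yule-Walker system G_k phi = r_k where
  (G_k)_{ij} = rho(|i - j|), (r_k)_i = rho(i), i,j = 1..k.
Equivalently, Durbin-Levinson gives phi_{kk} iteratively:
  phi_{11} = rho(1)
  phi_{kk} = [rho(k) - sum_{j=1..k-1} phi_{k-1,j} rho(k-j)]
            / [1 - sum_{j=1..k-1} phi_{k-1,j} rho(j)],
  phi_{k,j} = phi_{k-1,j} - phi_{kk} phi_{k-1,k-j},  j = 1..k-1.
Step k = 1:
  phi_11 = rho(1) = -0.0085.
Step k = 2:
  phi_22 = [rho(2) - phi_11 rho(1)] / [1 - phi_11 rho(1)] = [-0.5309 - (-0.0085)(-0.0085)] / [1 - (-0.0085)(-0.0085)]
         = -0.53097225 / 0.99992775 = -0.531.
Therefore phi_{22} = -0.5310.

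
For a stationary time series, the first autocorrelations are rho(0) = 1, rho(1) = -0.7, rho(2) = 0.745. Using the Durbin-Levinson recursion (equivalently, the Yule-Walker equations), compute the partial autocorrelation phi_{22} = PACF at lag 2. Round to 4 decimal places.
\phi_{22} = 0.5000

The PACF at lag k is phi_{kk}, the last component of the solution
to the Yule-Walker system G_k phi = r_k where
  (G_k)_{ij} = rho(|i - j|), (r_k)_i = rho(i), i,j = 1..k.
Equivalently, Durbin-Levinson gives phi_{kk} iteratively:
  phi_{11} = rho(1)
  phi_{kk} = [rho(k) - sum_{j=1..k-1} phi_{k-1,j} rho(k-j)]
            / [1 - sum_{j=1..k-1} phi_{k-1,j} rho(j)],
  phi_{k,j} = phi_{k-1,j} - phi_{kk} phi_{k-1,k-j},  j = 1..k-1.
Step k = 1:
  phi_11 = rho(1) = -0.7.
Step k = 2:
  phi_22 = [rho(2) - phi_11 rho(1)] / [1 - phi_11 rho(1)] = [0.745 - (-0.7)(-0.7)] / [1 - (-0.7)(-0.7)]
         = 0.255 / 0.51 = 0.5.
Therefore phi_{22} = 0.5000.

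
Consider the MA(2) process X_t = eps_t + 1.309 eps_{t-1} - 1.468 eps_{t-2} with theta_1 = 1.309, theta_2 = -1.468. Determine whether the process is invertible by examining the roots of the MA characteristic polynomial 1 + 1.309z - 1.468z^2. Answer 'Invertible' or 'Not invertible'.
\text{Not invertible}

The MA(q) characteristic polynomial is P(z) = 1 + 1.309z - 1.468z^2.
Invertibility requires all roots to lie outside the unit circle, i.e. |z| > 1 for every root.
Set 1 + (1.309) z + (-1.468) z^2 = 0, i.e. a z^2 + b z + c = 0 with a = -1.468, b = 1.309, c = 1.
Discriminant D = b^2 - 4ac = (1.309)^2 - 4*(-1.468)*1 = 1.713481 - (-5.872) = 7.585481.
D >= 0, so the roots are real: z = (-b +/- sqrt(D)) / (2a) = (-1.309 +/- 2.754175) / (-2.936).
  z_1 = (-1.309 + 2.754175) / (-2.936) = -0.4922,   |z_1| = 0.4922.
  z_2 = (-1.309 - 2.754175) / (-2.936) = 1.3839,   |z_2| = 1.3839.
Moduli of all roots: 0.4922, 1.3839.
All moduli strictly greater than 1? No.
Verdict: Not invertible.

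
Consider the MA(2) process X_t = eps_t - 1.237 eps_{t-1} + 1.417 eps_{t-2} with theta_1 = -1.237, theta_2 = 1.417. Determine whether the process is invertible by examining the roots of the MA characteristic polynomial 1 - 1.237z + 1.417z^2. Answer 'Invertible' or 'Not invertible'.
\text{Not invertible}

The MA(q) characteristic polynomial is P(z) = 1 - 1.237z + 1.417z^2.
Invertibility requires all roots to lie outside the unit circle, i.e. |z| > 1 for every root.
Set 1 + (-1.237) z + (1.417) z^2 = 0, i.e. a z^2 + b z + c = 0 with a = 1.417, b = -1.237, c = 1.
Discriminant D = b^2 - 4ac = (-1.237)^2 - 4*(1.417)*1 = 1.530169 - (5.668) = -4.137831.
D < 0, so the roots are the complex-conjugate pair z = (-b +/- i sqrt(-D)) / (2a) = 0.4365 +/- 0.7178i.
For a conjugate pair |z|^2 = z * conj(z) = (product of roots) = c/a = 1/(1.417) = 0.705716, so |z| = sqrt(0.705716) = 0.8401 for both roots.
Moduli of all roots: 0.8401, 0.8401.
All moduli strictly greater than 1? No.
Verdict: Not invertible.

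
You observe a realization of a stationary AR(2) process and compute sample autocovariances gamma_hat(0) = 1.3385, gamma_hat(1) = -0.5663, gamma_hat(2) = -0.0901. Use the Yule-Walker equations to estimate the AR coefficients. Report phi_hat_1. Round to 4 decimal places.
\hat\phi_{1} = -0.5500

The Yule-Walker equations for an AR(p) process read, in matrix form,
  Gamma_p phi = r_p,   with   (Gamma_p)_{ij} = gamma(|i - j|),
                       (r_p)_i = gamma(i),   i,j = 1..p.
Substitute the sample gammas (Toeplitz matrix and right-hand side of size 2):
  Gamma_p = [[1.3385, -0.5663], [-0.5663, 1.3385]]
  r_p     = [-0.5663, -0.0901]
Written out:
  1.3385 phi_1 - 0.5663 phi_2 = -0.5663
  -0.5663 phi_1 + 1.3385 phi_2 = -0.0901
Solve by Cramer's rule:
  det = gamma(0)^2 - gamma(1)^2 = (1.3385)^2 - (-0.5663)^2 = 1.79158225 - 0.32069569 = 1.47088656
  phi_hat_1 = [gamma(1) gamma(0) - gamma(1) gamma(2)] / det = [(-0.5663)(1.3385) - (-0.5663)(-0.0901)] / 1.47088656 = -0.80901618 / 1.47088656 = -0.55
  phi_hat_2 = [gamma(0) gamma(2) - gamma(1)^2] / det = [(1.3385)(-0.0901) - (-0.5663)^2] / 1.47088656 = -0.44129454 / 1.47088656 = -0.3
So phi_hat = [-0.5500, -0.3000].
Therefore phi_hat_1 = -0.5500.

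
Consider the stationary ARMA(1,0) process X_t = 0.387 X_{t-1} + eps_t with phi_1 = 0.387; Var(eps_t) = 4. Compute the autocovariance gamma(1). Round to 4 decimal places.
\gamma(1) = 1.8207

Multiply the model equation by X_{t-k} and take expectations. With theta_0 = psi_0 = 1 and psi_j the MA(infinity) weights, this gives
  gamma(k) - sum_i phi_i gamma(k-i) = c_k,
  c_k = sigma^2 * sum_{j=k..q} theta_j psi_{j-k}   (c_k = 0 for k > q),
using gamma(-m) = gamma(m).
Pure AR (q = 0): c_0 = sigma^2 = 4, c_k = 0 for k >= 1.
Equations for k = 0 and k = 1 (AR order 1):
  gamma(0) = phi_1 gamma(1) + c_0
  gamma(1) = phi_1 gamma(0) + c_1
Substituting the second into the first: gamma(0) (1 - phi_1^2) = c_0 + phi_1 c_1, so
  gamma(0) = c_0 / (1 - phi_1^2) = 4 / (1 - (0.387)^2) = 4 / 0.850231 = 4.704604.
  gamma(1) = phi_1 gamma(0) = (0.387)(4.704604) = 1.820682.
Therefore gamma(1) = 1.8207 (to 4 decimal places).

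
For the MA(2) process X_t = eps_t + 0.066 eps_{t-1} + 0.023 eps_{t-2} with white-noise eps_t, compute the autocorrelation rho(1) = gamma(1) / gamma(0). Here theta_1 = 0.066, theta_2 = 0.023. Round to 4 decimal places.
\rho(1) = 0.0672

For an MA(q) process with theta_0 = 1, the autocovariance is
  gamma(k) = sigma^2 * sum_{i=0..q-k} theta_i * theta_{i+k},
and rho(k) = gamma(k) / gamma(0). Sigma^2 cancels.
  numerator   = (1)*(0.066) + (0.066)*(0.023) = 0.067518.
  denominator = (1)^2 + (0.066)^2 + (0.023)^2 = 1.004885.
  rho(1) = 0.067518 / 1.004885 = 0.0672.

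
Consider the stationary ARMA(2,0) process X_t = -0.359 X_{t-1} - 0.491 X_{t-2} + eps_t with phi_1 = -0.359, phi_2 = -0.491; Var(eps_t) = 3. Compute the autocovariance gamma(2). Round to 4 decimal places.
\gamma(2) = -1.6976

Multiply the model equation by X_{t-k} and take expectations. With theta_0 = psi_0 = 1 and psi_j the MA(infinity) weights, this gives
  gamma(k) - sum_i phi_i gamma(k-i) = c_k,
  c_k = sigma^2 * sum_{j=k..q} theta_j psi_{j-k}   (c_k = 0 for k > q),
using gamma(-m) = gamma(m).
Pure AR (q = 0): c_0 = sigma^2 = 3, c_k = 0 for k >= 1.
Equations for k = 0, 1, 2 (AR order 2, c_2 = 0):
  (E0) gamma(0) = phi_1 gamma(1) + phi_2 gamma(2) + c_0
  (E1) gamma(1) = phi_1 gamma(0) + phi_2 gamma(1) + c_1
  (E2) gamma(2) = phi_1 gamma(1) + phi_2 gamma(0)
From (E1): gamma(1) = A gamma(0) + B with
  A = phi_1 / (1 - phi_2) = -0.359 / 1.491 = -0.240778,   B = c_1 / (1 - phi_2) = 0 / 1.491 = 0.
Insert (E2) into (E0): gamma(0) (1 - phi_2^2) = phi_1 (1 + phi_2) gamma(1) + c_0.
  phi_1 (1 + phi_2) = (-0.359)(0.509) = -0.182731,   1 - phi_2^2 = 0.758919.
Replace gamma(1) by A gamma(0) + B and collect gamma(0):
  gamma(0) [0.758919 - (-0.182731)(-0.240778)] = c_0 = 3
  gamma(0) * 0.714921 = 3
  gamma(0) = 3 / 0.714921 = 4.196266.
  gamma(1) = A gamma(0) = (-0.240778)(4.196266) = -1.010368.
  gamma(2) = phi_1 gamma(1) + phi_2 gamma(0) = (-0.359)(-1.010368) + (-0.491)(4.196266) = -1.697644.
Therefore gamma(2) = -1.6976 (to 4 decimal places).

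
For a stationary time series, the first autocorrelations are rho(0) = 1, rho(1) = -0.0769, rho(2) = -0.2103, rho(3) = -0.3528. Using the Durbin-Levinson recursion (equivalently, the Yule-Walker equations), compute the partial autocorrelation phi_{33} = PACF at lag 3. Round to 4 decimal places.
\phi_{33} = -0.4110

The PACF at lag k is phi_{kk}, the last component of the solution
to the Yule-Walker system G_k phi = r_k where
  (G_k)_{ij} = rho(|i - j|), (r_k)_i = rho(i), i,j = 1..k.
Equivalently, Durbin-Levinson gives phi_{kk} iteratively:
  phi_{11} = rho(1)
  phi_{kk} = [rho(k) - sum_{j=1..k-1} phi_{k-1,j} rho(k-j)]
            / [1 - sum_{j=1..k-1} phi_{k-1,j} rho(j)],
  phi_{k,j} = phi_{k-1,j} - phi_{kk} phi_{k-1,k-j},  j = 1..k-1.
Step k = 1:
  phi_11 = rho(1) = -0.0769.
Step k = 2:
  phi_22 = [rho(2) - phi_11 rho(1)] / [1 - phi_11 rho(1)] = [-0.2103 - (-0.0769)(-0.0769)] / [1 - (-0.0769)(-0.0769)]
         = -0.21621361 / 0.99408639 = -0.2175.
  Update: phi_21 = phi_11 - phi_22 phi_11 = -0.0769 - (-0.2175)(-0.0769) = -0.093626.
Step k = 3:
  phi_33 = [rho(3) - phi_21 rho(2) - phi_22 rho(1)] / [1 - phi_21 rho(1) - phi_22 rho(2)]
    numerator   = -0.3528 - (-0.093626)(-0.2103) - (-0.2175)(-0.0769) = -0.38921523
    denominator = 1 - (-0.093626)(-0.0769) - (-0.2175)(-0.2103) = 0.94705997
  phi_33 = -0.38921523 / 0.94705997 = -0.411.
Therefore phi_{33} = -0.4110.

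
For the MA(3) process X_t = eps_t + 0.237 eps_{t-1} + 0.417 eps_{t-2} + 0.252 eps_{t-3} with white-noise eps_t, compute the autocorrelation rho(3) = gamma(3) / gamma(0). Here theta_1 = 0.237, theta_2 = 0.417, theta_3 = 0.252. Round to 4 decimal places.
\rho(3) = 0.1948

For an MA(q) process with theta_0 = 1, the autocovariance is
  gamma(k) = sigma^2 * sum_{i=0..q-k} theta_i * theta_{i+k},
and rho(k) = gamma(k) / gamma(0). Sigma^2 cancels.
  numerator   = (1)*(0.252) = 0.252.
  denominator = (1)^2 + (0.237)^2 + (0.417)^2 + (0.252)^2 = 1.293562.
  rho(3) = 0.252 / 1.293562 = 0.1948.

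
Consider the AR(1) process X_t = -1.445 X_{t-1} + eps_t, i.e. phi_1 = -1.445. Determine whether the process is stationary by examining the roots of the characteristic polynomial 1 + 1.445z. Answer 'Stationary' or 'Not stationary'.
\text{Not stationary}

The AR(p) characteristic polynomial is P(z) = 1 + 1.445z.
Stationarity requires all roots to lie outside the unit circle, i.e. |z| > 1 for every root.
This is linear in z: 1 + (1.445) z = 0  =>  z = -1/(1.445) = -0.692042,  |z| = 0.692042.
Moduli of all roots: 0.6920.
All moduli strictly greater than 1? No.
Verdict: Not stationary.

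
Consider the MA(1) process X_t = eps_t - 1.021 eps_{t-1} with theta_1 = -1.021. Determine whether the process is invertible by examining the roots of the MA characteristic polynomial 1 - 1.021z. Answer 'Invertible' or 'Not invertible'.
\text{Not invertible}

The MA(q) characteristic polynomial is P(z) = 1 - 1.021z.
Invertibility requires all roots to lie outside the unit circle, i.e. |z| > 1 for every root.
This is linear in z: 1 + (-1.021) z = 0  =>  z = -1/(-1.021) = 0.979432,  |z| = 0.979432.
Moduli of all roots: 0.9794.
All moduli strictly greater than 1? No.
Verdict: Not invertible.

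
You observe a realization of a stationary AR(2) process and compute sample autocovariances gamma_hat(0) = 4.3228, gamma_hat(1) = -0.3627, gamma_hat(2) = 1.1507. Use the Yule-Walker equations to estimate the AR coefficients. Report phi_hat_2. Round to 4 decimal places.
\hat\phi_{2} = 0.2610

The Yule-Walker equations for an AR(p) process read, in matrix form,
  Gamma_p phi = r_p,   with   (Gamma_p)_{ij} = gamma(|i - j|),
                       (r_p)_i = gamma(i),   i,j = 1..p.
Substitute the sample gammas (Toeplitz matrix and right-hand side of size 2):
  Gamma_p = [[4.3228, -0.3627], [-0.3627, 4.3228]]
  r_p     = [-0.3627, 1.1507]
Written out:
  4.3228 phi_1 - 0.3627 phi_2 = -0.3627
  -0.3627 phi_1 + 4.3228 phi_2 = 1.1507
Solve by Cramer's rule:
  det = gamma(0)^2 - gamma(1)^2 = (4.3228)^2 - (-0.3627)^2 = 18.68659984 - 0.13155129 = 18.55504855
  phi_hat_1 = [gamma(1) gamma(0) - gamma(1) gamma(2)] / det = [(-0.3627)(4.3228) - (-0.3627)(1.1507)] / 18.55504855 = -1.15052067 / 18.55504855 = -0.062
  phi_hat_2 = [gamma(0) gamma(2) - gamma(1)^2] / det = [(4.3228)(1.1507) - (-0.3627)^2] / 18.55504855 = 4.84269467 / 18.55504855 = 0.261
So phi_hat = [-0.0620, 0.2610].
Therefore phi_hat_2 = 0.2610.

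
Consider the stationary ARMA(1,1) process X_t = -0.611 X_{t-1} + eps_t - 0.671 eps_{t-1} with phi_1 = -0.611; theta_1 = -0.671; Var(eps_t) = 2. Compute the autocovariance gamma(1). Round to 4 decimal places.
\gamma(1) = -5.7688

Multiply the model equation by X_{t-k} and take expectations. With theta_0 = psi_0 = 1 and psi_j the MA(infinity) weights, this gives
  gamma(k) - sum_i phi_i gamma(k-i) = c_k,
  c_k = sigma^2 * sum_{j=k..q} theta_j psi_{j-k}   (c_k = 0 for k > q),
using gamma(-m) = gamma(m).
psi-weights needed (psi_j = theta_j + sum_i phi_i psi_{j-i}):
  psi_1 = theta_1 + phi_1 = -0.671 + (-0.611) = -1.282
Right-hand sides:
  c_0 = sigma^2 (1 + theta_1 psi_1) = 2 * (1 + (-0.671)(-1.282)) = 2 * 1.860222 = 3.720444
  c_1 = sigma^2 theta_1 = 2 * (-0.671) = -1.342
  c_2 = 0
Equations for k = 0 and k = 1 (AR order 1):
  gamma(0) = phi_1 gamma(1) + c_0
  gamma(1) = phi_1 gamma(0) + c_1
Substituting the second into the first: gamma(0) (1 - phi_1^2) = c_0 + phi_1 c_1, so
  gamma(0) = (c_0 + phi_1 c_1) / (1 - phi_1^2) = (3.720444 + (-0.611)(-1.342)) / (1 - (-0.611)^2) = 4.540406 / 0.626679 = 7.245186.
  gamma(1) = phi_1 gamma(0) + c_1 = (-0.611)(7.245186) + (-1.342) = -5.768809.
Therefore gamma(1) = -5.7688 (to 4 decimal places).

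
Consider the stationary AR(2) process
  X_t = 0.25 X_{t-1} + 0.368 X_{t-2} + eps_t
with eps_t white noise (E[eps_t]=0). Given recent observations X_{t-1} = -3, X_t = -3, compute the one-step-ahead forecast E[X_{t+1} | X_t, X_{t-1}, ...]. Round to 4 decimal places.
E[X_{t+1} \mid \mathcal F_t] = -1.8540

For an AR(p) model X_t = c + sum_i phi_i X_{t-i} + eps_t, the
one-step-ahead conditional mean is
  E[X_{t+1} | X_t, ...] = c + sum_i phi_i X_{t+1-i}.
Substitute known values:
  E[X_{t+1} | ...] = (0.25) * (-3) + (0.368) * (-3)
                   = -1.8540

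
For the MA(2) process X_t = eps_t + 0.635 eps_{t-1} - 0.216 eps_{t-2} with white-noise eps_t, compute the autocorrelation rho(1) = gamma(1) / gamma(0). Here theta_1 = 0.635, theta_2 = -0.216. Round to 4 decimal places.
\rho(1) = 0.3434

For an MA(q) process with theta_0 = 1, the autocovariance is
  gamma(k) = sigma^2 * sum_{i=0..q-k} theta_i * theta_{i+k},
and rho(k) = gamma(k) / gamma(0). Sigma^2 cancels.
  numerator   = (1)*(0.635) + (0.635)*(-0.216) = 0.49784.
  denominator = (1)^2 + (0.635)^2 + (-0.216)^2 = 1.449881.
  rho(1) = 0.49784 / 1.449881 = 0.3434.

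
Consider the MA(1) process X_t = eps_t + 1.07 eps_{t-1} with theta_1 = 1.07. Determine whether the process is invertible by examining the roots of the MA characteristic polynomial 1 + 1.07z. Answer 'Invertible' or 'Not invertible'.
\text{Not invertible}

The MA(q) characteristic polynomial is P(z) = 1 + 1.07z.
Invertibility requires all roots to lie outside the unit circle, i.e. |z| > 1 for every root.
This is linear in z: 1 + (1.07) z = 0  =>  z = -1/(1.07) = -0.934579,  |z| = 0.934579.
Moduli of all roots: 0.9346.
All moduli strictly greater than 1? No.
Verdict: Not invertible.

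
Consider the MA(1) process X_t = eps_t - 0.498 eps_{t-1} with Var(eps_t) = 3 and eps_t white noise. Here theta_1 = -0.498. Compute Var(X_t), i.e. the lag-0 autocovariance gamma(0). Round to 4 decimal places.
\gamma(0) = 3.7440

For an MA(q) process X_t = eps_t + sum_i theta_i eps_{t-i} with
Var(eps_t) = sigma^2, the variance is
  gamma(0) = sigma^2 * (1 + sum_i theta_i^2).
  sum_i theta_i^2 = (-0.498)^2 = 0.248004.
  gamma(0) = 3 * (1 + 0.248004) = 3 * 1.248004 = 3.744012, which rounds to 3.7440.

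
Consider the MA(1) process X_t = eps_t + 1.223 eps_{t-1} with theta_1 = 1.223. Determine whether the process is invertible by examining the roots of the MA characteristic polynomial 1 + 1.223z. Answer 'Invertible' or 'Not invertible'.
\text{Not invertible}

The MA(q) characteristic polynomial is P(z) = 1 + 1.223z.
Invertibility requires all roots to lie outside the unit circle, i.e. |z| > 1 for every root.
This is linear in z: 1 + (1.223) z = 0  =>  z = -1/(1.223) = -0.817661,  |z| = 0.817661.
Moduli of all roots: 0.8177.
All moduli strictly greater than 1? No.
Verdict: Not invertible.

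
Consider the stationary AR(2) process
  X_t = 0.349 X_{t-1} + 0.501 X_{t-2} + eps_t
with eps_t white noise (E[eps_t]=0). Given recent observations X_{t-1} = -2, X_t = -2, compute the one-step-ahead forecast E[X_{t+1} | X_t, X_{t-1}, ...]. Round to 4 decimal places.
E[X_{t+1} \mid \mathcal F_t] = -1.7000

For an AR(p) model X_t = c + sum_i phi_i X_{t-i} + eps_t, the
one-step-ahead conditional mean is
  E[X_{t+1} | X_t, ...] = c + sum_i phi_i X_{t+1-i}.
Substitute known values:
  E[X_{t+1} | ...] = (0.349) * (-2) + (0.501) * (-2)
                   = -1.7000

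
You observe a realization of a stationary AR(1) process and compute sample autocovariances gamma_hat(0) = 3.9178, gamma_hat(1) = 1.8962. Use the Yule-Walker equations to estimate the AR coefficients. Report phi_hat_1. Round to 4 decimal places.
\hat\phi_{1} = 0.4840

The Yule-Walker equations for an AR(p) process read, in matrix form,
  Gamma_p phi = r_p,   with   (Gamma_p)_{ij} = gamma(|i - j|),
                       (r_p)_i = gamma(i),   i,j = 1..p.
Substitute the sample gammas (Toeplitz matrix and right-hand side of size 1):
  Gamma_p = [[3.9178]]
  r_p     = [1.8962]
With p = 1 this is the single equation gamma(0) phi_1 = gamma(1):
  phi_hat_1 = gamma(1) / gamma(0) = 1.8962 / 3.9178 = 0.4840.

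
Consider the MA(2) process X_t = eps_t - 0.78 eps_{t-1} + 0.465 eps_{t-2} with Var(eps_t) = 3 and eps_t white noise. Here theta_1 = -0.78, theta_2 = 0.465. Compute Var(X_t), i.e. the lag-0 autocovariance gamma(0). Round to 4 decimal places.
\gamma(0) = 5.4739

For an MA(q) process X_t = eps_t + sum_i theta_i eps_{t-i} with
Var(eps_t) = sigma^2, the variance is
  gamma(0) = sigma^2 * (1 + sum_i theta_i^2).
  sum_i theta_i^2 = (-0.78)^2 + (0.465)^2 = 0.6084 + 0.216225 = 0.824625.
  gamma(0) = 3 * (1 + 0.824625) = 3 * 1.824625 = 5.473875, which rounds to 5.4739.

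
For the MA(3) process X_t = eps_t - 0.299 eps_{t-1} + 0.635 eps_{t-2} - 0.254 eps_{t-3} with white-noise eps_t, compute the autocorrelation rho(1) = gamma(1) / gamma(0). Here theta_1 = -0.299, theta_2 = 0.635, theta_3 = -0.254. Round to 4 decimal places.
\rho(1) = -0.4175

For an MA(q) process with theta_0 = 1, the autocovariance is
  gamma(k) = sigma^2 * sum_{i=0..q-k} theta_i * theta_{i+k},
and rho(k) = gamma(k) / gamma(0). Sigma^2 cancels.
  numerator   = (1)*(-0.299) + (-0.299)*(0.635) + (0.635)*(-0.254) = -0.650155.
  denominator = (1)^2 + (-0.299)^2 + (0.635)^2 + (-0.254)^2 = 1.557142.
  rho(1) = -0.650155 / 1.557142 = -0.4175.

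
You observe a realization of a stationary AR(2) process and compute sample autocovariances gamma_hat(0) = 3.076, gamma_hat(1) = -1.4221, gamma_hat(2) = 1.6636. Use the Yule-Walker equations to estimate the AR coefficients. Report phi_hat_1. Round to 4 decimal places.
\hat\phi_{1} = -0.2700

The Yule-Walker equations for an AR(p) process read, in matrix form,
  Gamma_p phi = r_p,   with   (Gamma_p)_{ij} = gamma(|i - j|),
                       (r_p)_i = gamma(i),   i,j = 1..p.
Substitute the sample gammas (Toeplitz matrix and right-hand side of size 2):
  Gamma_p = [[3.076, -1.4221], [-1.4221, 3.076]]
  r_p     = [-1.4221, 1.6636]
Written out:
  3.076 phi_1 - 1.4221 phi_2 = -1.4221
  -1.4221 phi_1 + 3.076 phi_2 = 1.6636
Solve by Cramer's rule:
  det = gamma(0)^2 - gamma(1)^2 = (3.076)^2 - (-1.4221)^2 = 9.461776 - 2.02236841 = 7.43940759
  phi_hat_1 = [gamma(1) gamma(0) - gamma(1) gamma(2)] / det = [(-1.4221)(3.076) - (-1.4221)(1.6636)] / 7.43940759 = -2.00857404 / 7.43940759 = -0.27
  phi_hat_2 = [gamma(0) gamma(2) - gamma(1)^2] / det = [(3.076)(1.6636) - (-1.4221)^2] / 7.43940759 = 3.09486519 / 7.43940759 = 0.416
So phi_hat = [-0.2700, 0.4160].
Therefore phi_hat_1 = -0.2700.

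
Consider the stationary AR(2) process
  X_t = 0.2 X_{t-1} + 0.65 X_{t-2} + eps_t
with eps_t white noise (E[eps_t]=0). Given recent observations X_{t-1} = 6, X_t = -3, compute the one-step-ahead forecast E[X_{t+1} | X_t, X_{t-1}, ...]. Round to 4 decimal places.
E[X_{t+1} \mid \mathcal F_t] = 3.3000

For an AR(p) model X_t = c + sum_i phi_i X_{t-i} + eps_t, the
one-step-ahead conditional mean is
  E[X_{t+1} | X_t, ...] = c + sum_i phi_i X_{t+1-i}.
Substitute known values:
  E[X_{t+1} | ...] = (0.2) * (-3) + (0.65) * (6)
                   = 3.3000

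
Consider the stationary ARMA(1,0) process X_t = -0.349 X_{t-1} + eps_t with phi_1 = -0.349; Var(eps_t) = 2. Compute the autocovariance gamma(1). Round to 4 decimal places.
\gamma(1) = -0.7948

Multiply the model equation by X_{t-k} and take expectations. With theta_0 = psi_0 = 1 and psi_j the MA(infinity) weights, this gives
  gamma(k) - sum_i phi_i gamma(k-i) = c_k,
  c_k = sigma^2 * sum_{j=k..q} theta_j psi_{j-k}   (c_k = 0 for k > q),
using gamma(-m) = gamma(m).
Pure AR (q = 0): c_0 = sigma^2 = 2, c_k = 0 for k >= 1.
Equations for k = 0 and k = 1 (AR order 1):
  gamma(0) = phi_1 gamma(1) + c_0
  gamma(1) = phi_1 gamma(0) + c_1
Substituting the second into the first: gamma(0) (1 - phi_1^2) = c_0 + phi_1 c_1, so
  gamma(0) = c_0 / (1 - phi_1^2) = 2 / (1 - (-0.349)^2) = 2 / 0.878199 = 2.277388.
  gamma(1) = phi_1 gamma(0) = (-0.349)(2.277388) = -0.794808.
Therefore gamma(1) = -0.7948 (to 4 decimal places).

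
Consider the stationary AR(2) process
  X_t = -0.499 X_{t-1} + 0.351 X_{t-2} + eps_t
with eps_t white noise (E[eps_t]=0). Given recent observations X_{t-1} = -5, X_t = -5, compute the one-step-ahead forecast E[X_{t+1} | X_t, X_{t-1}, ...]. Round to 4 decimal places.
E[X_{t+1} \mid \mathcal F_t] = 0.7400

For an AR(p) model X_t = c + sum_i phi_i X_{t-i} + eps_t, the
one-step-ahead conditional mean is
  E[X_{t+1} | X_t, ...] = c + sum_i phi_i X_{t+1-i}.
Substitute known values:
  E[X_{t+1} | ...] = (-0.499) * (-5) + (0.351) * (-5)
                   = 0.7400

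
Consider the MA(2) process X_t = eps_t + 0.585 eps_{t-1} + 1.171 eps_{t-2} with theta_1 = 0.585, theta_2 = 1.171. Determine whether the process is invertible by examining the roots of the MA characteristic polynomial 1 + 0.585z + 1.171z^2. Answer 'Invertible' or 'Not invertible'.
\text{Not invertible}

The MA(q) characteristic polynomial is P(z) = 1 + 0.585z + 1.171z^2.
Invertibility requires all roots to lie outside the unit circle, i.e. |z| > 1 for every root.
Set 1 + (0.585) z + (1.171) z^2 = 0, i.e. a z^2 + b z + c = 0 with a = 1.171, b = 0.585, c = 1.
Discriminant D = b^2 - 4ac = (0.585)^2 - 4*(1.171)*1 = 0.342225 - (4.684) = -4.341775.
D < 0, so the roots are the complex-conjugate pair z = (-b +/- i sqrt(-D)) / (2a) = -0.2498 +/- 0.8897i.
For a conjugate pair |z|^2 = z * conj(z) = (product of roots) = c/a = 1/(1.171) = 0.853971, so |z| = sqrt(0.853971) = 0.9241 for both roots.
Moduli of all roots: 0.9241, 0.9241.
All moduli strictly greater than 1? No.
Verdict: Not invertible.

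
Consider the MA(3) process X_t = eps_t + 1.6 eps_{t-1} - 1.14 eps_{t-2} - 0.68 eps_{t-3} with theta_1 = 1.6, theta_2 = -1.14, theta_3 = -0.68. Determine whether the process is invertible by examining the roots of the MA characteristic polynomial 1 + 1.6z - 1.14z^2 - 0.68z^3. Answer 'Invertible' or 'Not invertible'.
\text{Not invertible}

The MA(q) characteristic polynomial is P(z) = 1 + 1.6z - 1.14z^2 - 0.68z^3.
Invertibility requires all roots to lie outside the unit circle, i.e. |z| > 1 for every root.
Degree 3: look for a simple real root z0 first, then factor out (1 - z/z0) and solve the remaining quadratic.
Testing z0 = -0.5: P(-0.5) = 1 + (1.6)(-0.5) + (-1.14)(-0.5)^2 + (-0.68)(-0.5)^3
  = 1 + (-0.8) + (-0.285) + (0.085) = 0.  So z_0 = -0.5 is a root, |z_0| = 0.5.
Divide out the factor (1 + 2 z) = (1 - z/z0) (since 1/z0 = -2):
  P(z) = (1 + 2 z)(1 + (-0.4) z + (-0.34) z^2)
  [check: z-coef -0.4 - (-2) = 1.6; z^2-coef -0.34 - (-2)(-0.4) = -1.14; z^3-coef -(-2)(-0.34) = -0.68.]
Remaining roots from the quadratic factor 1 + (-0.4) z + (-0.34) z^2:
  Set 1 + (-0.4) z + (-0.34) z^2 = 0, i.e. a z^2 + b z + c = 0 with a = -0.34, b = -0.4, c = 1.
  Discriminant D = b^2 - 4ac = (-0.4)^2 - 4*(-0.34)*1 = 0.16 - (-1.36) = 1.52.
  D >= 0, so the roots are real: z = (-b +/- sqrt(D)) / (2a) = (0.4 +/- 1.232883) / (-0.68).
    z_1 = (0.4 + 1.232883) / (-0.68) = -2.4013,   |z_1| = 2.4013.
    z_2 = (0.4 - 1.232883) / (-0.68) = 1.2248,   |z_2| = 1.2248.
Moduli of all roots: 0.5000, 2.4013, 1.2248.
All moduli strictly greater than 1? No.
Verdict: Not invertible.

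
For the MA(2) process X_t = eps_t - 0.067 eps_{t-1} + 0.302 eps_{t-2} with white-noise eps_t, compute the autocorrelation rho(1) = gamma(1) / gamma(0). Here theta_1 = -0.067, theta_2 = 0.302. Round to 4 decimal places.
\rho(1) = -0.0796

For an MA(q) process with theta_0 = 1, the autocovariance is
  gamma(k) = sigma^2 * sum_{i=0..q-k} theta_i * theta_{i+k},
and rho(k) = gamma(k) / gamma(0). Sigma^2 cancels.
  numerator   = (1)*(-0.067) + (-0.067)*(0.302) = -0.087234.
  denominator = (1)^2 + (-0.067)^2 + (0.302)^2 = 1.095693.
  rho(1) = -0.087234 / 1.095693 = -0.0796.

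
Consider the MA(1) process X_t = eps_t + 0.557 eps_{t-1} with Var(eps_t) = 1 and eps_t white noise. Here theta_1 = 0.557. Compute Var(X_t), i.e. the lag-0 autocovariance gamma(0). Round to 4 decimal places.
\gamma(0) = 1.3102

For an MA(q) process X_t = eps_t + sum_i theta_i eps_{t-i} with
Var(eps_t) = sigma^2, the variance is
  gamma(0) = sigma^2 * (1 + sum_i theta_i^2).
  sum_i theta_i^2 = (0.557)^2 = 0.310249.
  gamma(0) = 1 * (1 + 0.310249) = 1 * 1.310249 = 1.310249, which rounds to 1.3102.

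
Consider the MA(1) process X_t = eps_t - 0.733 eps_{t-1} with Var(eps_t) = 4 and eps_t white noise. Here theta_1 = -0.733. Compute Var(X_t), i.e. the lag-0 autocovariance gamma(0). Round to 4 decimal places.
\gamma(0) = 6.1492

For an MA(q) process X_t = eps_t + sum_i theta_i eps_{t-i} with
Var(eps_t) = sigma^2, the variance is
  gamma(0) = sigma^2 * (1 + sum_i theta_i^2).
  sum_i theta_i^2 = (-0.733)^2 = 0.537289.
  gamma(0) = 4 * (1 + 0.537289) = 4 * 1.537289 = 6.149156, which rounds to 6.1492.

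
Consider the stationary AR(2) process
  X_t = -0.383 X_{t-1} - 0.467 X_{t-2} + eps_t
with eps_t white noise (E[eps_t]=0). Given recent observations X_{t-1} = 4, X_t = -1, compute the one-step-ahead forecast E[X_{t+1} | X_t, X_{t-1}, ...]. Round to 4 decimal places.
E[X_{t+1} \mid \mathcal F_t] = -1.4850

For an AR(p) model X_t = c + sum_i phi_i X_{t-i} + eps_t, the
one-step-ahead conditional mean is
  E[X_{t+1} | X_t, ...] = c + sum_i phi_i X_{t+1-i}.
Substitute known values:
  E[X_{t+1} | ...] = (-0.383) * (-1) + (-0.467) * (4)
                   = -1.4850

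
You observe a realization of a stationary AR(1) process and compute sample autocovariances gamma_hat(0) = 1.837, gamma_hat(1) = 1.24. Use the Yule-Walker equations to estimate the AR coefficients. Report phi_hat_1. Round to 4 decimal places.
\hat\phi_{1} = 0.6750

The Yule-Walker equations for an AR(p) process read, in matrix form,
  Gamma_p phi = r_p,   with   (Gamma_p)_{ij} = gamma(|i - j|),
                       (r_p)_i = gamma(i),   i,j = 1..p.
Substitute the sample gammas (Toeplitz matrix and right-hand side of size 1):
  Gamma_p = [[1.837]]
  r_p     = [1.24]
With p = 1 this is the single equation gamma(0) phi_1 = gamma(1):
  phi_hat_1 = gamma(1) / gamma(0) = 1.24 / 1.837 = 0.6750.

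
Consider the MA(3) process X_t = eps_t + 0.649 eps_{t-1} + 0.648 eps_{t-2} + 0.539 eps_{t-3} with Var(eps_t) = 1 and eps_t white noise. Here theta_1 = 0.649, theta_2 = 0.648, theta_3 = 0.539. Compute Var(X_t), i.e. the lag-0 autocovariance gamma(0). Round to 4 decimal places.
\gamma(0) = 2.1316

For an MA(q) process X_t = eps_t + sum_i theta_i eps_{t-i} with
Var(eps_t) = sigma^2, the variance is
  gamma(0) = sigma^2 * (1 + sum_i theta_i^2).
  sum_i theta_i^2 = (0.649)^2 + (0.648)^2 + (0.539)^2 = 0.421201 + 0.419904 + 0.290521 = 1.131626.
  gamma(0) = 1 * (1 + 1.131626) = 1 * 2.131626 = 2.131626, which rounds to 2.1316.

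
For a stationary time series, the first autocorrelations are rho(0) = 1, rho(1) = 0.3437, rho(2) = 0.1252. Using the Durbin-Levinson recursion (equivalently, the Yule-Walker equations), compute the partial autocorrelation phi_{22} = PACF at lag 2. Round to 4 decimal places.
\phi_{22} = 0.0080

The PACF at lag k is phi_{kk}, the last component of the solution
to the Yule-Walker system G_k phi = r_k where
  (G_k)_{ij} = rho(|i - j|), (r_k)_i = rho(i), i,j = 1..k.
Equivalently, Durbin-Levinson gives phi_{kk} iteratively:
  phi_{11} = rho(1)
  phi_{kk} = [rho(k) - sum_{j=1..k-1} phi_{k-1,j} rho(k-j)]
            / [1 - sum_{j=1..k-1} phi_{k-1,j} rho(j)],
  phi_{k,j} = phi_{k-1,j} - phi_{kk} phi_{k-1,k-j},  j = 1..k-1.
Step k = 1:
  phi_11 = rho(1) = 0.3437.
Step k = 2:
  phi_22 = [rho(2) - phi_11 rho(1)] / [1 - phi_11 rho(1)] = [0.1252 - (0.3437)(0.3437)] / [1 - (0.3437)(0.3437)]
         = 0.00707031 / 0.88187031 = 0.008.
Therefore phi_{22} = 0.0080.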